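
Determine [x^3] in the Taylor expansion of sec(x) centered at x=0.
Expand to order 3: sec(x) = x^2/2 + 1 + O(x^4).
The coefficient of x^3 is 0.

Final answer: 0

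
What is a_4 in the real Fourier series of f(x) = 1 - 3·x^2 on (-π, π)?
a_4 = (1/π) ∫_{-π}^{π} f(x)·cos(4x) dx.
Evaluate the integral (use parity and integration by parts as needed): a_4 = -3/4.

Final answer: -3/4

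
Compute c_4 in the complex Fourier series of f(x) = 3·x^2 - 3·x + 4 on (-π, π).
Compute the real Fourier coefficients first: a_4 = 3/4, b_4 = 3/2.
Then c_4 = (a_4 − i·b_4)/2 = 3/8 - 3·i/4.

Final answer: 3/8 - 3·i/4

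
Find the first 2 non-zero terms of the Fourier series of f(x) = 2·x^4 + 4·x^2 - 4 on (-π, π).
(80 - 16·π^2)·cos(x) - 4 + 4·π^2/3 + 2·π^4/5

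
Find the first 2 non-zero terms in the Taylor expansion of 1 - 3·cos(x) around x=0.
3·x^2/2 - 2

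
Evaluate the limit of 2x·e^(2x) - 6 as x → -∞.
The product is a 0·∞ indeterminate form at x → -∞.
Rewrite the product as 2x / e^(-2x) (an ∞/∞ form) and apply L'Hôpital, or use the standard hierarchy e^(2|x|) ≫ |x| as x → -∞.
The indeterminate product → 0, so the limit = -6.

Final answer: -6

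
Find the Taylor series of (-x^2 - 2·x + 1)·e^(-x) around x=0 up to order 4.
-x^4/8 - x^3/6 + 3·x^2/2 - 3·x + 1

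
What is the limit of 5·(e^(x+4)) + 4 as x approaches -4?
Direct substitution at x = -4 gives 9.

Final answer: 9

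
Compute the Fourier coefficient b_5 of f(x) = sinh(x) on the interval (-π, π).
b_5 = (1/π) ∫_{-π}^{π} f(x)·sin(5x) dx.
Evaluate the integral (use parity and integration by parts as needed): b_5 = 5·sinh(π)/(13·π).

Final answer: 5·sinh(π)/(13·π)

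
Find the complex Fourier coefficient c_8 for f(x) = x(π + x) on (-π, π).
Compute the real Fourier coefficients first: a_8 = 1/16, b_8 = -π/4.
Then c_8 = (a_8 − i·b_8)/2 = 1/32 + i·π/8.

Final answer: 1/32 + i·π/8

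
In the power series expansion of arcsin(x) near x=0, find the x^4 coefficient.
Expand to order 4: arcsin(x) = x^3/6 + x + O(x^5).
The coefficient of x^4 is 0.

Final answer: 0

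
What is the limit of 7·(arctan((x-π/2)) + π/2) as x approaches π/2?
Direct substitution at x = π/2 gives 7·π/2.

Final answer: 7·π/2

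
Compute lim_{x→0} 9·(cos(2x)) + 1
Direct substitution at x = 0 gives 10.

Final answer: 10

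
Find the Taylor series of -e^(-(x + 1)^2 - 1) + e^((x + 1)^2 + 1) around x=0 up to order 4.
x^4·(5·e^(-2)/6 + 19·e^(2)/6) + x^3·(-2·e^(-2)/3 + 10·e^(2)/3) + x^2·(-e^(-2) + 3·e^(2)) + x·(2·e^(-2) + 2·e^(2)) - e^(-2) + e^(2)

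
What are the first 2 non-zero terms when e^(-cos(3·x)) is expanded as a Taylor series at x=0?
9·x^2·e^(-1)/2 + e^(-1)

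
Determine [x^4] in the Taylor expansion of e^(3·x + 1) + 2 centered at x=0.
Expand to order 4: e^(3·x + 1) + 2 = 27·e·x^4/8 + 9·e·x^3/2 + 9·e·x^2/2 + 3·e·x + 2 + e + O(x^5).
The coefficient of x^4 is 27·e/8.

Final answer: 27·e/8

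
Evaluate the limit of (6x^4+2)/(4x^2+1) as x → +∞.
This is an ∞/∞ indeterminate form as x → +∞.
Divide numerator and denominator by x^4 and let the lower-order terms vanish; the numerator's degree 4 exceeds the denominator's degree 2, so the quotient diverges.
Limit = ∞.

Final answer: ∞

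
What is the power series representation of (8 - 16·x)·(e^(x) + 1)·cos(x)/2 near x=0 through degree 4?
13·x^4/6 + 8·x^3/3 - 10·x^2 - 12·x + 8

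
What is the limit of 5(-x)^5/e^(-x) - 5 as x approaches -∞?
The quotient is an ∞/∞ indeterminate form as x → -∞.
Compare growth rates of the dominant terms (exponentials ≫ polynomials ≫ logarithms), or apply L'Hôpital's rule; the quotient → 0.
Adding the constant: 0 - 5 = -5. Limit = -5.

Final answer: -5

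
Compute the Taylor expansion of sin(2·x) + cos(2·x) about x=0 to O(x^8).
-8·x^7/315 - 4·x^6/45 + 4·x^5/15 + 2·x^4/3 - 4·x^3/3 - 2·x^2 + 2·x + 1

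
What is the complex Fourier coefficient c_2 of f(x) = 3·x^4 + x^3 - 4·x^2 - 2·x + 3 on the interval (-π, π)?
Compute the real Fourier coefficients first: a_2 = -13 + 6·π^2, b_2 = 7/2 - π^2.
Then c_2 = (a_2 − i·b_2)/2 = -13/2 + 3·π^2 - 7·i/4 + i·π^2/2.

Final answer: -13/2 + 3·π^2 - 7·i/4 + i·π^2/2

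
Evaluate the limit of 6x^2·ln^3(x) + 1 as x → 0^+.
The product is a 0·∞ indeterminate form at x → 0⁺.
Rewrite the product as 6·ln^3(x) / x^(-2) and apply L'Hôpital, or use the standard hierarchy x^(-2) ≫ |ln x|^3 as x → 0⁺.
The indeterminate product → 0, so the limit = 1.

Final answer: 1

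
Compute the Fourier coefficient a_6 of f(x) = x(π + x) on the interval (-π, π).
a_6 = (1/π) ∫_{-π}^{π} f(x)·cos(6x) dx.
Evaluate the integral (use parity and integration by parts as needed): a_6 = 1/9.

Final answer: 1/9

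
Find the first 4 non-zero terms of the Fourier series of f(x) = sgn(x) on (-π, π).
4·sin(x)/π + 4·sin(3·x)/(3·π) + 4·sin(5·x)/(5·π) + 4·sin(7·x)/(7·π)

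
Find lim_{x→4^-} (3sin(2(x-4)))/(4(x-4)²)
Both numerator and denominator → 0 as x → 4^-; this is a 0/0 indeterminate form.
Expand each to leading order near x = 4: numerator ~ 6·(x - 4), denominator ~ 4·(x - 4)^2.
The limit of the ratio is -∞.

Final answer: -∞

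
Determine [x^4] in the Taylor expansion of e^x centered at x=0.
Expand to order 4: e^x = x^4/24 + x^3/6 + x^2/2 + x + 1 + O(x^5).
The coefficient of x^4 is 1/24.

Final answer: 1/24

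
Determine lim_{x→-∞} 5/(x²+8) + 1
Evaluate the dominant behaviour as x → -∞; each term tends to a finite value or vanishes.
Limit = 1.

Final answer: 1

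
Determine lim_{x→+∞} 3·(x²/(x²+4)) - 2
Evaluate the dominant behaviour as x → +∞; each term tends to a finite value or vanishes.
Limit = 1.

Final answer: 1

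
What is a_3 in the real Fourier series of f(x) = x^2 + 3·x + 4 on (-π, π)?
a_3 = (1/π) ∫_{-π}^{π} f(x)·cos(3x) dx.
Evaluate the integral (use parity and integration by parts as needed): a_3 = -4/9.

Final answer: -4/9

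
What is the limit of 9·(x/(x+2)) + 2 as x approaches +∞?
Evaluate the dominant behaviour as x → +∞; each term tends to a finite value or vanishes.
Limit = 11.

Final answer: 11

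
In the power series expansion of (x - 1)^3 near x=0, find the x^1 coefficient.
Expand to order 1: (x - 1)^3 = 3·x - 1 + O(x^2).
The coefficient of x^1 is 3.

Final answer: 3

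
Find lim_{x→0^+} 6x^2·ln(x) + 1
The product is a 0·∞ indeterminate form at x → 0⁺.
Rewrite the product as 6·ln(x) / x^(-2) and apply L'Hôpital, or use the standard hierarchy x^(-2) ≫ |ln x| as x → 0⁺.
The indeterminate product → 0, so the limit = 1.

Final answer: 1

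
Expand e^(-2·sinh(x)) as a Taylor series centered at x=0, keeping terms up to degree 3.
-5·x^3/3 + 2·x^2 - 2·x + 1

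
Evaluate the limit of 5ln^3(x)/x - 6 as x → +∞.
The quotient is an ∞/∞ indeterminate form as x → +∞.
The polynomial denominator x dominates the logarithmic numerator (any positive power of x ≫ ln^3(x) as x → ∞), so the quotient → 0.
Adding the constant: 0 - 6 = -6. Limit = -6.

Final answer: -6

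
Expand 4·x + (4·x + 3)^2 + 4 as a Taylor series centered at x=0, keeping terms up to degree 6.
16·x^2 + 28·x + 13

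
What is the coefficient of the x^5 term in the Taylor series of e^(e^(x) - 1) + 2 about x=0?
Expand to order 5: e^(e^(x) - 1) + 2 = 13·x^5/30 + 5·x^4/8 + 5·x^3/6 + x^2 + x + 3 + O(x^6).
The coefficient of x^5 is 13/30.

Final answer: 13/30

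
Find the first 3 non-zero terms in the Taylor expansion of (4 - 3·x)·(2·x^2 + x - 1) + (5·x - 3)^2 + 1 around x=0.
30·x^2 - 23·x + 6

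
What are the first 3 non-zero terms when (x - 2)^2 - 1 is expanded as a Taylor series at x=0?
x^2 - 4·x + 3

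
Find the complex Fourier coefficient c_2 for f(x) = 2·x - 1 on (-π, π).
Compute the real Fourier coefficients first: a_2 = 0, b_2 = -2.
Then c_2 = (a_2 − i·b_2)/2 = i.

Final answer: i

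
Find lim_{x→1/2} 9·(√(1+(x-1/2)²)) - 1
Direct substitution at x = 1/2 gives 8.

Final answer: 8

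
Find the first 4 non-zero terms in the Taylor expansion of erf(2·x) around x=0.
-128·x^7/(21·√(π)) + 32·x^5/(5·√(π)) - 16·x^3/(3·√(π)) + 4·x/√(π)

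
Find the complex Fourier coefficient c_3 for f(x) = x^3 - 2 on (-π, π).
Compute the real Fourier coefficients first: a_3 = 0, b_3 = -4/9 + 2·π^2/3.
Then c_3 = (a_3 − i·b_3)/2 = -i·π^2/3 + 2·i/9.

Final answer: -i·π^2/3 + 2·i/9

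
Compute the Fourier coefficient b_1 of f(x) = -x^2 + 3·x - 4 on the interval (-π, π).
b_1 = (1/π) ∫_{-π}^{π} f(x)·sin(1x) dx.
Evaluate the integral (use parity and integration by parts as needed): b_1 = 6.

Final answer: 6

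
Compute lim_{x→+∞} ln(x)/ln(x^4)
This is an ∞/∞ indeterminate form as x → +∞.
Write ln(x^4) = 4·ln(x), reducing the quotient to 1/4.
Limit = 1/4.

Final answer: 1/4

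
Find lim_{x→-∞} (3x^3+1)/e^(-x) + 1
The quotient is an ∞/∞ indeterminate form as x → -∞.
Compare growth rates of the dominant terms (exponentials ≫ polynomials ≫ logarithms), or apply L'Hôpital's rule; the quotient → 0.
Adding the constant: 0 + 1 = 1. Limit = 1.

Final answer: 1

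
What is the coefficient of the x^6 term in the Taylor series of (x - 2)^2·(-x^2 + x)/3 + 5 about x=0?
Expand to order 6: (x - 2)^2·(-x^2 + x)/3 + 5 = -x^4/3 + 5·x^3/3 - 8·x^2/3 + 4·x/3 + 5 + O(x^7).
The coefficient of x^6 is 0.

Final answer: 0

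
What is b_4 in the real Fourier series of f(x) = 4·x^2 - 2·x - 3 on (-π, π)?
b_4 = (1/π) ∫_{-π}^{π} f(x)·sin(4x) dx.
Evaluate the integral (use parity and integration by parts as needed): b_4 = 1.

Final answer: 1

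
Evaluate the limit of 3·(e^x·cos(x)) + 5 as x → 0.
Direct substitution at x = 0 gives 8.

Final answer: 8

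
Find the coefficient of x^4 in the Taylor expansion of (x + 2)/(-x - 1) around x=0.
Expand to order 4: (x + 2)/(-x - 1) = -x^4 + x^3 - x^2 + x - 2 + O(x^5).
The coefficient of x^4 is -1.

Final answer: -1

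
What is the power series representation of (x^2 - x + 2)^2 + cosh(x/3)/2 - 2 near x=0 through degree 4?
3889·x^4/3888 - 2·x^3 + 181·x^2/36 - 4·x + 5/2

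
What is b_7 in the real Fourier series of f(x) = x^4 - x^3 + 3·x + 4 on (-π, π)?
b_7 = (1/π) ∫_{-π}^{π} f(x)·sin(7x) dx.
Evaluate the integral (use parity and integration by parts as needed): b_7 = 306/343 - 2·π^2/7.

Final answer: 306/343 - 2·π^2/7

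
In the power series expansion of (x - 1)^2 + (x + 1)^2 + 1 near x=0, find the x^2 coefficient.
Expand to order 2: (x - 1)^2 + (x + 1)^2 + 1 = 2·x^2 + 3 + O(x^3).
The coefficient of x^2 is 2.

Final answer: 2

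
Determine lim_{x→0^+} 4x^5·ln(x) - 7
The product is a 0·∞ indeterminate form at x → 0⁺.
Rewrite the product as 4·ln(x) / x^(-5) and apply L'Hôpital, or use the standard hierarchy x^(-5) ≫ |ln x| as x → 0⁺.
The indeterminate product → 0, so the limit = -7.

Final answer: -7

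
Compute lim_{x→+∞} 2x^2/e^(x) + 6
The quotient is an ∞/∞ indeterminate form as x → +∞.
The exponential denominator e^(x) dominates the polynomial numerator (e^x ≫ x^2 as x → ∞), so the quotient → 0.
Adding the constant: 0 + 6 = 6. Limit = 6.

Final answer: 6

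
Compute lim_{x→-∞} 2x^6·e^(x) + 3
The product is a 0·∞ indeterminate form at x → -∞.
Rewrite the product as 2x^6 / e^(-x) (an ∞/∞ form) and apply L'Hôpital, or use the standard hierarchy e^(|x|) ≫ |x^6| as x → -∞.
The indeterminate product → 0, so the limit = 3.

Final answer: 3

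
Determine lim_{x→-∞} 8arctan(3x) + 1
Evaluate the dominant behaviour as x → -∞; each term tends to a finite value or vanishes.
Limit = 1 - 4·π.

Final answer: 1 - 4·π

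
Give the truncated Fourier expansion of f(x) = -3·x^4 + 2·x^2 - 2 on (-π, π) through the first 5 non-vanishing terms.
(-152 + 24·π^2)·cos(x) + (11 - 6·π^2)·cos(2·x) + (-8/3 + 8·π^2/3)·cos(3·x) + (17/16 - 3·π^2/2)·cos(4·x) - 3·π^4/5 - 2 + 2·π^2/3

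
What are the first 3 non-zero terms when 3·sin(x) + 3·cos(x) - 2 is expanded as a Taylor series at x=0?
-3·x^2/2 + 3·x + 1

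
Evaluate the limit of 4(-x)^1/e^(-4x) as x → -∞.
This is an ∞/∞ indeterminate form as x → -∞.
Compare growth rates of the dominant terms (exponentials ≫ polynomials ≫ logarithms), or apply L'Hôpital's rule; the quotient → 0.
Limit = 0.

Final answer: 0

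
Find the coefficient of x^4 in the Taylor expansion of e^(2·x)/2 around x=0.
Expand to order 4: e^(2·x)/2 = x^4/3 + 2·x^3/3 + x^2 + x + 1/2 + O(x^5).
The coefficient of x^4 is 1/3.

Final answer: 1/3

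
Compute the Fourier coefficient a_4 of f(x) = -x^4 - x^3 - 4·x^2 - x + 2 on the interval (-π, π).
a_4 = (1/π) ∫_{-π}^{π} f(x)·cos(4x) dx.
Evaluate the integral (use parity and integration by parts as needed): a_4 = -π^2/2 - 13/16.

Final answer: -π^2/2 - 13/16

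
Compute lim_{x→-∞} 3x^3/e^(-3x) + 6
The quotient is an ∞/∞ indeterminate form as x → -∞.
Compare growth rates of the dominant terms (exponentials ≫ polynomials ≫ logarithms), or apply L'Hôpital's rule; the quotient → 0.
Adding the constant: 0 + 6 = 6. Limit = 6.

Final answer: 6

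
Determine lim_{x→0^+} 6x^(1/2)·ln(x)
This is a 0·∞ indeterminate form at x → 0⁺.
Rewrite the product as 6·ln(x) / x^(-1/2) and apply L'Hôpital, or use the standard hierarchy x^(-1/2) ≫ |ln x| as x → 0⁺.
The indeterminate product → 0, so the limit = 0.

Final answer: 0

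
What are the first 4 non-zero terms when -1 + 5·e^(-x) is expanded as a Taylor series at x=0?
-5·x^3/6 + 5·x^2/2 - 5·x + 4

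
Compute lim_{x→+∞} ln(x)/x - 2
Evaluate the dominant behaviour as x → +∞; each term tends to a finite value or vanishes.
Limit = -2.

Final answer: -2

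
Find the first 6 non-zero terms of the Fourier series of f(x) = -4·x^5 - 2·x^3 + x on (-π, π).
(-934 - 8·π^4 + 156·π^2)·sin(x) + (-18·π^2 + 26 + 4·π^4)·sin(2·x) + (-8·π^4/3 - 194/81 + 124·π^2/27)·sin(3·x) + (-3·π^2/2 + 1/16 + 2·π^4)·sin(4·x) + (-8·π^4/5 + 178/625 + 12·π^2/25)·sin(5·x) + (-2·π^2/27 - 26/81 + 4·π^4/3)·sin(6·x)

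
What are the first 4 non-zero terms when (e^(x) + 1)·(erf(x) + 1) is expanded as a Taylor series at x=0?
x^3·(1/6 - 1/(3·√(π))) + x^2·(1/2 + 2/√(π)) + x·(1 + 4/√(π)) + 2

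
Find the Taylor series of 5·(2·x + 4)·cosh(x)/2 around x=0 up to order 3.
5·x^3/2 + 5·x^2 + 5·x + 10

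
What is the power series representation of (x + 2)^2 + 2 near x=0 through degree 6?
x^2 + 4·x + 6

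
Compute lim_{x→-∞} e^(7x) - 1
Evaluate the dominant behaviour as x → -∞; each term tends to a finite value or vanishes.
Limit = -1.

Final answer: -1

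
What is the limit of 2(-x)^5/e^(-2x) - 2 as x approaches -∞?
The quotient is an ∞/∞ indeterminate form as x → -∞.
Compare growth rates of the dominant terms (exponentials ≫ polynomials ≫ logarithms), or apply L'Hôpital's rule; the quotient → 0.
Adding the constant: 0 - 2 = -2. Limit = -2.

Final answer: -2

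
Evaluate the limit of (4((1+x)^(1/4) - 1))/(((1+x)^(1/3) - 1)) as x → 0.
Both numerator and denominator → 0 as x → 0; this is a 0/0 indeterminate form.
Expand each to leading order near x = 0: numerator ~ x, denominator ~ x/3.
The limit of the ratio is 3.

Final answer: 3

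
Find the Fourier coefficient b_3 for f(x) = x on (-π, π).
b_3 = (1/π) ∫_{-π}^{π} f(x)·sin(3x) dx.
Evaluate the integral (use parity and integration by parts as needed): b_3 = 2/3.

Final answer: 2/3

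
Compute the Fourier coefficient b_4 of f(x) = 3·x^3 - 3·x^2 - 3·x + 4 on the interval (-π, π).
b_4 = (1/π) ∫_{-π}^{π} f(x)·sin(4x) dx.
Evaluate the integral (use parity and integration by parts as needed): b_4 = 33/16 - 3·π^2/2.

Final answer: 33/16 - 3·π^2/2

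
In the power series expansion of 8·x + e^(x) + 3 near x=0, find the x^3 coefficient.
Expand to order 3: 8·x + e^(x) + 3 = x^3/6 + x^2/2 + 9·x + 4 + O(x^4).
The coefficient of x^3 is 1/6.

Final answer: 1/6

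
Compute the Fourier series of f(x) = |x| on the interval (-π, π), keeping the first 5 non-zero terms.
-4·cos(x)/π - 4·cos(3·x)/(9·π) - 4·cos(5·x)/(25·π) - 4·cos(7·x)/(49·π) + π/2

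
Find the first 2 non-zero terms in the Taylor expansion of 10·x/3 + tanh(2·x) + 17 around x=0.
16·x/3 + 17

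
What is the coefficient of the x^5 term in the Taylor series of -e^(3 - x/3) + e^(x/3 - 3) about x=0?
Expand to order 5: -e^(3 - x/3) + e^(x/3 - 3) = x^5·(e^(-3)/29160 + e^(3)/29160) + x^4·(-e^(3)/1944 + e^(-3)/1944) + x^3·(e^(-3)/162 + e^(3)/162) + x^2·(-e^(3)/18 + e^(-3)/18) + x·(e^(-3)/3 + e^(3)/3) - e^(3) + e^(-3) + O(x^6).
The coefficient of x^5 is e^(-3)/29160 + e^(3)/29160.

Final answer: e^(-3)/29160 + e^(3)/29160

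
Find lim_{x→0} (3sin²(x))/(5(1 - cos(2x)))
Both numerator and denominator → 0 as x → 0; this is a 0/0 indeterminate form.
Expand each to leading order near x = 0: numerator ~ 3·x^2, denominator ~ 10·x^2.
The limit of the ratio is 3/10.

Final answer: 3/10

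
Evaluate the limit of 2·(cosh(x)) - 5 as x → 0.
Direct substitution at x = 0 gives -3.

Final answer: -3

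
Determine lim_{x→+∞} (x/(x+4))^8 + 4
As x → +∞: x/(x+4) = 1/(1 + 4/x) → 1, and the 8th power of a limit-1 base also → 1; with the additive constant, 1 + 4 = 5.
Limit = 5.

Final answer: 5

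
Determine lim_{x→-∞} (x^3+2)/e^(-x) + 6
The quotient is an ∞/∞ indeterminate form as x → -∞.
Compare growth rates of the dominant terms (exponentials ≫ polynomials ≫ logarithms), or apply L'Hôpital's rule; the quotient → 0.
Adding the constant: 0 + 6 = 6. Limit = 6.

Final answer: 6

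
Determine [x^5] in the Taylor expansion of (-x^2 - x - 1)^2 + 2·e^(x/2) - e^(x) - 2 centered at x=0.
Expand to order 5: (-x^2 - x - 1)^2 + 2·e^(x/2) - e^(x) - 2 = -x^5/128 + 185·x^4/192 + 15·x^3/8 + 11·x^2/4 + 2·x + O(x^6).
The coefficient of x^5 is -1/128.

Final answer: -1/128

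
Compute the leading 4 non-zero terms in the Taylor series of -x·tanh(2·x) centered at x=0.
2176·x^8/315 - 64·x^6/15 + 8·x^4/3 - 2·x^2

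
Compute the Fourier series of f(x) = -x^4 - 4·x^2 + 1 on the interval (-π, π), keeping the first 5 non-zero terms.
(-32 + 8·π^2)·cos(x) + (-2·π^2 - 1)·cos(2·x) + (32/27 + 8·π^2/9)·cos(3·x) + (-π^2/2 - 13/16)·cos(4·x) - π^4/5 - 4·π^2/3 + 1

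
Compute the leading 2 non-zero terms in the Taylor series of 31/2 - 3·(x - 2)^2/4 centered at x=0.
3·x + 25/2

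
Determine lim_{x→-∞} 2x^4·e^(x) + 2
The product is a 0·∞ indeterminate form at x → -∞.
Rewrite the product as 2x^4 / e^(-x) (an ∞/∞ form) and apply L'Hôpital, or use the standard hierarchy e^(|x|) ≫ |x^4| as x → -∞.
The indeterminate product → 0, so the limit = 2.

Final answer: 2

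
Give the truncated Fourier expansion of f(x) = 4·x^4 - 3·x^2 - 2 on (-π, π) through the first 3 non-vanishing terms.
(204 - 32·π^2)·cos(x) + (-15 + 8·π^2)·cos(2·x) - π^2 - 2 + 4·π^4/5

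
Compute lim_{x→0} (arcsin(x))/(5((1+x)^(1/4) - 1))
Both numerator and denominator → 0 as x → 0; this is a 0/0 indeterminate form.
Expand each to leading order near x = 0: numerator ~ x, denominator ~ 5·x/4.
The limit of the ratio is 4/5.

Final answer: 4/5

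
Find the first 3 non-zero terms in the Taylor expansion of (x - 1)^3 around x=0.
-3·x^2 + 3·x - 1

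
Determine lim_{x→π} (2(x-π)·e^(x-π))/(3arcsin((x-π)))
Both numerator and denominator → 0 as x → π; this is a 0/0 indeterminate form.
Expand each to leading order near x = π: numerator ~ 2·(x - π), denominator ~ 3·(x - π).
The limit of the ratio is 2/3.

Final answer: 2/3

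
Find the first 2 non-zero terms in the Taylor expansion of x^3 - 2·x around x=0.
x^3 - 2·x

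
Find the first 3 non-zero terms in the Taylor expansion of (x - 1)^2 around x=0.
x^2 - 2·x + 1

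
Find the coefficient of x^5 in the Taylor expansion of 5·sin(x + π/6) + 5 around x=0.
Expand to order 5: 5·sin(x + π/6) + 5 = √(3)·x^5/48 + 5·x^4/48 - 5·√(3)·x^3/12 - 5·x^2/4 + 5·√(3)·x/2 + 15/2 + O(x^6).
The coefficient of x^5 is √(3)/48.

Final answer: √(3)/48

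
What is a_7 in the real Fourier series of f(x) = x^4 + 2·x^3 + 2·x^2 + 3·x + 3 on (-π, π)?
a_7 = (1/π) ∫_{-π}^{π} f(x)·cos(7x) dx.
Evaluate the integral (use parity and integration by parts as needed): a_7 = -8·π^2/49 - 344/2401.

Final answer: -8·π^2/49 - 344/2401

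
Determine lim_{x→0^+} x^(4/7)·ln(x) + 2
The product is a 0·∞ indeterminate form at x → 0⁺.
Rewrite the product as ln(x) / x^(-4/7) and apply L'Hôpital, or use the standard hierarchy x^(-4/7) ≫ |ln x| as x → 0⁺.
The indeterminate product → 0, so the limit = 2.

Final answer: 2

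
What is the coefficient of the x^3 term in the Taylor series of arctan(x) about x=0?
Expand to order 3: arctan(x) = -x^3/3 + x + O(x^4).
The coefficient of x^3 is -1/3.

Final answer: -1/3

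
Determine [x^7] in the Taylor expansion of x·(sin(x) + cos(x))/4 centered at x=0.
Expand to order 7: x·(sin(x) + cos(x))/4 = -x^7/2880 + x^6/480 + x^5/96 - x^4/24 - x^3/8 + x^2/4 + x/4 + O(x^8).
The coefficient of x^7 is -1/2880.

Final answer: -1/2880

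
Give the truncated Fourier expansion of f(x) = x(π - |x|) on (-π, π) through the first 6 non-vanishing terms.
8·sin(x)/π + 8·sin(3·x)/(27·π) + 8·sin(5·x)/(125·π) + 8·sin(7·x)/(343·π) + 8·sin(9·x)/(729·π) + 8·sin(11·x)/(1331·π)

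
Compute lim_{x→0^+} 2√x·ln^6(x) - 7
The product is a 0·∞ indeterminate form at x → 0⁺.
Rewrite the product as 2·ln^6(x) / x^(-1/2) and apply L'Hôpital, or use the standard hierarchy x^(-1/2) ≫ |ln x|^6 as x → 0⁺.
The indeterminate product → 0, so the limit = -7.

Final answer: -7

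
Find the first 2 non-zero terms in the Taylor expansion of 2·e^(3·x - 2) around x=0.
6·x·e^(-2) + 2·e^(-2)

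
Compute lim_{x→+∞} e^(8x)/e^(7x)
This is an ∞/∞ indeterminate form as x → +∞.
Rewrite e^(8x)/e^(7x) = e^((8−7)x) = e^(x); the exponent coefficient is 1 > 0 so e^(x) → ∞.
Limit = ∞.

Final answer: ∞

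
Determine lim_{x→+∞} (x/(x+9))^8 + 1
As x → +∞: x/(x+9) = 1/(1 + 9/x) → 1, and the 8th power of a limit-1 base also → 1; with the additive constant, 1 + 1 = 2.
Limit = 2.

Final answer: 2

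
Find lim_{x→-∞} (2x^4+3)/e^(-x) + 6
The quotient is an ∞/∞ indeterminate form as x → -∞.
Compare growth rates of the dominant terms (exponentials ≫ polynomials ≫ logarithms), or apply L'Hôpital's rule; the quotient → 0.
Adding the constant: 0 + 6 = 6. Limit = 6.

Final answer: 6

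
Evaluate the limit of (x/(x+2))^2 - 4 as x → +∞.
As x → +∞: x/(x+2) = 1/(1 + 2/x) → 1, and the 2nd power of a limit-1 base also → 1; with the additive constant, 1 - 4 = -3.
Limit = -3.

Final answer: -3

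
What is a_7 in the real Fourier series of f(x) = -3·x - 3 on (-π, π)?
a_7 = (1/π) ∫_{-π}^{π} f(x)·cos(7x) dx.
Evaluate the integral (use parity and integration by parts as needed): a_7 = 0.

Final answer: 0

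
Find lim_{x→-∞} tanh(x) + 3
Evaluate the dominant behaviour as x → -∞; each term tends to a finite value or vanishes.
Limit = 2.

Final answer: 2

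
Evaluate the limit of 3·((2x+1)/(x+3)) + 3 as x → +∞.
Evaluate the dominant behaviour as x → +∞; each term tends to a finite value or vanishes.
Limit = 9.

Final answer: 9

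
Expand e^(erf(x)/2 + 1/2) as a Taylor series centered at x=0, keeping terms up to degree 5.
x^5·(-e^(1/2)/(6·π^(3/2)) + e^(1/2)/(120·π^(5/2)) + e^(1/2)/(10·√(π))) + x^4·(-e^(1/2)/(3·π) + e^(1/2)/(24·π^2)) + x^3·(-e^(1/2)/(3·√(π)) + e^(1/2)/(6·π^(3/2))) + x^2·e^(1/2)/(2·π) + x·e^(1/2)/√(π) + e^(1/2)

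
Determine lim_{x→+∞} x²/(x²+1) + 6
Evaluate the dominant behaviour as x → +∞; each term tends to a finite value or vanishes.
Limit = 7.

Final answer: 7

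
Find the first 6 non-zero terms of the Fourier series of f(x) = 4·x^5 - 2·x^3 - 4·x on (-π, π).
(-164·π^2 + 8·π^4 + 976)·sin(x) + (-4·π^4 - 29 + 22·π^2)·sin(2·x) + (-196·π^2/27 + 176/81 + 8·π^4/3)·sin(3·x) + (-2·π^4 + 11/16 + 7·π^2/2)·sin(4·x) + (-52·π^2/25 - 688/625 + 8·π^4/5)·sin(5·x) + (-4·π^4/3 + 89/81 + 38·π^2/27)·sin(6·x)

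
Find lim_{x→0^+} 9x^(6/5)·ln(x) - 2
The product is a 0·∞ indeterminate form at x → 0⁺.
Rewrite the product as 9·ln(x) / x^(-6/5) and apply L'Hôpital, or use the standard hierarchy x^(-6/5) ≫ |ln x| as x → 0⁺.
The indeterminate product → 0, so the limit = -2.

Final answer: -2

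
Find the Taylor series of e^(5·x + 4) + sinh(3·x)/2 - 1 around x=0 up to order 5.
x^5·(81/80 + 625·e^(4)/24) + 625·x^4·e^(4)/24 + x^3·(9/4 + 125·e^(4)/6) + 25·x^2·e^(4)/2 + x·(3/2 + 5·e^(4)) - 1 + e^(4)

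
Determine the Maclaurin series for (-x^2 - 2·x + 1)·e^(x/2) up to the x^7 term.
-13·x^7/43008 - 143·x^6/46080 - 33·x^5/1280 - 21·x^4/128 - 35·x^3/48 - 15·x^2/8 - 3·x/2 + 1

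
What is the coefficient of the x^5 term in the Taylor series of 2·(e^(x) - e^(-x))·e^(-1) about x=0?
Expand to order 5: 2·(e^(x) - e^(-x))·e^(-1) = x^5·e^(-1)/30 + 2·x^3·e^(-1)/3 + 4·x·e^(-1) + O(x^6).
The coefficient of x^5 is e^(-1)/30.

Final answer: e^(-1)/30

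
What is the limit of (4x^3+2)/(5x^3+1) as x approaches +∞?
This is an ∞/∞ indeterminate form as x → +∞.
Divide numerator and denominator by x^3 and let the lower-order terms vanish; the leading terms give 4/5.
Limit = 4/5.

Final answer: 4/5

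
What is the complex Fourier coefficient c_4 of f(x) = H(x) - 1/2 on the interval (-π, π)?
Compute the real Fourier coefficients first: a_4 = 0, b_4 = 0.
Then c_4 = (a_4 − i·b_4)/2 = 0.

Final answer: 0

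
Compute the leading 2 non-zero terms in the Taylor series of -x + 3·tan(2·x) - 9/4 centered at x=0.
5·x - 9/4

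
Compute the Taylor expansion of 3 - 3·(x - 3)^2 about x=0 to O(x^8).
-3·x^2 + 18·x - 24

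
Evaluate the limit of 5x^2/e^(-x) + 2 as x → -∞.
The quotient is an ∞/∞ indeterminate form as x → -∞.
Compare growth rates of the dominant terms (exponentials ≫ polynomials ≫ logarithms), or apply L'Hôpital's rule; the quotient → 0.
Adding the constant: 0 + 2 = 2. Limit = 2.

Final answer: 2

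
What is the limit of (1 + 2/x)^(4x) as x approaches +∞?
As x → +∞: write (1 + 2/x)^(4x) = ((1 + 2/x)^x)^4 → (e^2)^4 = e^8.
Limit = e^(8).

Final answer: e^(8)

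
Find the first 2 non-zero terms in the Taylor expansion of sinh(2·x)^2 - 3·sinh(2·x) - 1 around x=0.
-6·x - 1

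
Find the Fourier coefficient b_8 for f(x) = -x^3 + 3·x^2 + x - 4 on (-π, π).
b_8 = (1/π) ∫_{-π}^{π} f(x)·sin(8x) dx.
Evaluate the integral (use parity and integration by parts as needed): b_8 = -35/128 + π^2/4.

Final answer: -35/128 + π^2/4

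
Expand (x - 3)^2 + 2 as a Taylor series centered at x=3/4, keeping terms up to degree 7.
113/16 - 9·(x - 3/4)/2 + (x - 3/4)^2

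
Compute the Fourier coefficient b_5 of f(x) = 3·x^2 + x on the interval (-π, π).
b_5 = (1/π) ∫_{-π}^{π} f(x)·sin(5x) dx.
Evaluate the integral (use parity and integration by parts as needed): b_5 = 2/5.

Final answer: 2/5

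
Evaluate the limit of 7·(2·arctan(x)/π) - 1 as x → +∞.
Evaluate the dominant behaviour as x → +∞; each term tends to a finite value or vanishes.
Limit = 6.

Final answer: 6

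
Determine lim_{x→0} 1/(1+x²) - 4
Direct substitution at x = 0 gives -3.

Final answer: -3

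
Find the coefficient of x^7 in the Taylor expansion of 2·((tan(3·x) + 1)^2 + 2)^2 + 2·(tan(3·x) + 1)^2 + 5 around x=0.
Expand to order 7: 2·((tan(3·x) + 1)^2 + 2)^2 + 2·(tan(3·x) + 1)^2 + 5 = 80676·x^7/5 + 40014·x^6/5 + 14256·x^5/5 + 1350·x^4 + 468·x^3 + 198·x^2 + 84·x + 25 + O(x^8).
The coefficient of x^7 is 80676/5.

Final answer: 80676/5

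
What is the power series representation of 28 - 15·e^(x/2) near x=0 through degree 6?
-x^6/3072 - x^5/256 - 5·x^4/128 - 5·x^3/16 - 15·x^2/8 - 15·x/2 + 13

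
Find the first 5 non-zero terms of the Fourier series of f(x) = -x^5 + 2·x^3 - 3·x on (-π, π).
(-270 - 2·π^4 + 44·π^2)·sin(x) + (-7·π^2 + 27/2 + π^4)·sin(2·x) + (-2·π^4/3 - 314/81 + 76·π^2/27)·sin(3·x) + (-13·π^2/8 + 135/64 + π^4/2)·sin(4·x) + (-2·π^4/5 - 918/625 + 28·π^2/25)·sin(5·x)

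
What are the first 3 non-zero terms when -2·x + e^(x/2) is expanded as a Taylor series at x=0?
x^2/8 - 3·x/2 + 1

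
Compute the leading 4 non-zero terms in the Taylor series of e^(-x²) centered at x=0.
-x^6/6 + x^4/2 - x^2 + 1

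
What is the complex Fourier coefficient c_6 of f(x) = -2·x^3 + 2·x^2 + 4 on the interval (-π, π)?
Compute the real Fourier coefficients first: a_6 = 2/9, b_6 = -1/9 + 2·π^2/3.
Then c_6 = (a_6 − i·b_6)/2 = 1/9 - i·π^2/3 + i/18.

Final answer: 1/9 - i·π^2/3 + i/18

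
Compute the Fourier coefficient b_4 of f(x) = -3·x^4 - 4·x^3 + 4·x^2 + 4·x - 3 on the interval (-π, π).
b_4 = (1/π) ∫_{-π}^{π} f(x)·sin(4x) dx.
Evaluate the integral (use parity and integration by parts as needed): b_4 = -11/4 + 2·π^2.

Final answer: -11/4 + 2·π^2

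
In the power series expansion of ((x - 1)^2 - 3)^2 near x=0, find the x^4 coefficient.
Expand to order 4: ((x - 1)^2 - 3)^2 = x^4 - 4·x^3 + 8·x + 4 + O(x^5).
The coefficient of x^4 is 1.

Final answer: 1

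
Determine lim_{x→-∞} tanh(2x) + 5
Evaluate the dominant behaviour as x → -∞; each term tends to a finite value or vanishes.
Limit = 4.

Final answer: 4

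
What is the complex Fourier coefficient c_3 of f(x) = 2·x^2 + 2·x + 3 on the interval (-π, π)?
Compute the real Fourier coefficients first: a_3 = -8/9, b_3 = 4/3.
Then c_3 = (a_3 − i·b_3)/2 = -4/9 - 2·i/3.

Final answer: -4/9 - 2·i/3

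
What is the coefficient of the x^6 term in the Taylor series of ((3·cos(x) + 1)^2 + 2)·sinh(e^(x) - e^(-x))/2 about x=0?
Expand to order 6: ((3·cos(x) + 1)^2 + 2)·sinh(e^(x) - e^(-x))/2 = 9·x^5/5 + 3·x^3 + 18·x + O(x^7).
The coefficient of x^6 is 0.

Final answer: 0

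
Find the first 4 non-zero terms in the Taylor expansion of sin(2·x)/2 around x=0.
-4·x^7/315 + 2·x^5/15 - 2·x^3/3 + x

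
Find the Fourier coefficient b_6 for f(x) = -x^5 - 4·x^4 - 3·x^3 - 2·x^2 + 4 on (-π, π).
b_6 = (1/π) ∫_{-π}^{π} f(x)·sin(6x) dx.
Evaluate the integral (use parity and integration by parts as needed): b_6 = -11/81 + 22·π^2/27 + π^4/3.

Final answer: -11/81 + 22·π^2/27 + π^4/3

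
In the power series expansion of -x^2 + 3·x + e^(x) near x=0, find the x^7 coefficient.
Expand to order 7: -x^2 + 3·x + e^(x) = x^7/5040 + x^6/720 + x^5/120 + x^4/24 + x^3/6 - x^2/2 + 4·x + 1 + O(x^8).
The coefficient of x^7 is 1/5040.

Final answer: 1/5040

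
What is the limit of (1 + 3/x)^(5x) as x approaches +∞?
As x → +∞: write (1 + 3/x)^(5x) = ((1 + 3/x)^x)^5 → (e^3)^5 = e^15.
Limit = e^(15).

Final answer: e^(15)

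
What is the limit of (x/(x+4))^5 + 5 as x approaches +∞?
As x → +∞: x/(x+4) = 1/(1 + 4/x) → 1, and the 5th power of a limit-1 base also → 1; with the additive constant, 1 + 5 = 6.
Limit = 6.

Final answer: 6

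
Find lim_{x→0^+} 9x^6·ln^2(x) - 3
The product is a 0·∞ indeterminate form at x → 0⁺.
Rewrite the product as 9·ln^2(x) / x^(-6) and apply L'Hôpital, or use the standard hierarchy x^(-6) ≫ |ln x|^2 as x → 0⁺.
The indeterminate product → 0, so the limit = -3.

Final answer: -3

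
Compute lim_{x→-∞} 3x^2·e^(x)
This is a 0·∞ indeterminate form at x → -∞.
Rewrite the product as 3x^2 / e^(-x) (an ∞/∞ form) and apply L'Hôpital, or use the standard hierarchy e^(|x|) ≫ |x^2| as x → -∞.
The indeterminate product → 0, so the limit = 0.

Final answer: 0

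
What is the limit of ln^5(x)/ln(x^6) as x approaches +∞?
This is an ∞/∞ indeterminate form as x → +∞.
Write ln(x^6) = 6·ln(x), reducing the quotient to ln^4(x)/6 → ∞.
Limit = ∞.

Final answer: ∞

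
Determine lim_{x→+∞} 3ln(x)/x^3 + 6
The quotient is an ∞/∞ indeterminate form as x → +∞.
The polynomial denominator x^3 dominates the logarithmic numerator (any positive power of x ≫ ln(x) as x → ∞), so the quotient → 0.
Adding the constant: 0 + 6 = 6. Limit = 6.

Final answer: 6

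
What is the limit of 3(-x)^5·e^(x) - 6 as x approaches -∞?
The product is a 0·∞ indeterminate form at x → -∞.
Rewrite the product as 3(-x)^5 / e^(-x) (an ∞/∞ form) and apply L'Hôpital, or use the standard hierarchy e^(|x|) ≫ |(-x)^5| as x → -∞.
The indeterminate product → 0, so the limit = -6.

Final answer: -6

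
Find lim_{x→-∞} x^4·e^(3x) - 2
The product is a 0·∞ indeterminate form at x → -∞.
Rewrite the product as x^4 / e^(-3x) (an ∞/∞ form) and apply L'Hôpital, or use the standard hierarchy e^(3|x|) ≫ |x^4| as x → -∞.
The indeterminate product → 0, so the limit = -2.

Final answer: -2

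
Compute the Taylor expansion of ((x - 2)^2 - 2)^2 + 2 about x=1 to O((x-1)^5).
3 + 4·(x - 1) + 2·(x - 1)^2 - 4·(x - 1)^3 + (x - 1)^4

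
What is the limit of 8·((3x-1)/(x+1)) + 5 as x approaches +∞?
Evaluate the dominant behaviour as x → +∞; each term tends to a finite value or vanishes.
Limit = 29.

Final answer: 29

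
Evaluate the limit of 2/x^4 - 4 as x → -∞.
Evaluate the dominant behaviour as x → -∞; each term tends to a finite value or vanishes.
Limit = -4.

Final answer: -4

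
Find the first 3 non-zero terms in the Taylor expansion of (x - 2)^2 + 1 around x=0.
x^2 - 4·x + 5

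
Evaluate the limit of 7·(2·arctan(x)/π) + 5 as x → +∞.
Evaluate the dominant behaviour as x → +∞; each term tends to a finite value or vanishes.
Limit = 12.

Final answer: 12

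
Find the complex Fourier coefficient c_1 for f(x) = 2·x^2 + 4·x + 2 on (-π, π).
Compute the real Fourier coefficients first: a_1 = -8, b_1 = 8.
Then c_1 = (a_1 − i·b_1)/2 = -4 - 4·i.

Final answer: -4 - 4·i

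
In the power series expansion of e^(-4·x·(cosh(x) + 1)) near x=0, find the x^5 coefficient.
Expand to order 5: e^(-4·x·(cosh(x) + 1)) = -10117·x^5/30 + 560·x^4/3 - 262·x^3/3 + 32·x^2 - 8·x + 1 + O(x^6).
The coefficient of x^5 is -10117/30.

Final answer: -10117/30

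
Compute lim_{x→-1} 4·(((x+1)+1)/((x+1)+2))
Direct substitution at x = -1 gives 2.

Final answer: 2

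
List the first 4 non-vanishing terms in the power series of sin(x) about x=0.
-x^7/5040 + x^5/120 - x^3/6 + x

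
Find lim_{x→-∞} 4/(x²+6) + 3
Evaluate the dominant behaviour as x → -∞; each term tends to a finite value or vanishes.
Limit = 3.

Final answer: 3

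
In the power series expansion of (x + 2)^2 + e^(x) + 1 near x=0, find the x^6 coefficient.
Expand to order 6: (x + 2)^2 + e^(x) + 1 = x^6/720 + x^5/120 + x^4/24 + x^3/6 + 3·x^2/2 + 5·x + 6 + O(x^7).
The coefficient of x^6 is 1/720.

Final answer: 1/720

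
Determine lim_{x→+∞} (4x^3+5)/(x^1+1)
This is an ∞/∞ indeterminate form as x → +∞.
Divide numerator and denominator by x^3 and let the lower-order terms vanish; the numerator's degree 3 exceeds the denominator's degree 1, so the quotient diverges.
Limit = ∞.

Final answer: ∞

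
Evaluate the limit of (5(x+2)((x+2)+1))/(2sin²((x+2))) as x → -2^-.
Both numerator and denominator → 0 as x → -2^-; this is a 0/0 indeterminate form.
Expand each to leading order near x = -2: numerator ~ 5·(x + 2), denominator ~ 2·(x + 2)^2.
The limit of the ratio is -∞.

Final answer: -∞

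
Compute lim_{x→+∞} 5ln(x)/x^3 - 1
The quotient is an ∞/∞ indeterminate form as x → +∞.
The polynomial denominator x^3 dominates the logarithmic numerator (any positive power of x ≫ ln(x) as x → ∞), so the quotient → 0.
Adding the constant: 0 - 1 = -1. Limit = -1.

Final answer: -1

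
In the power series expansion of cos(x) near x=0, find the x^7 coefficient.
Expand to order 7: cos(x) = -x^6/720 + x^4/24 - x^2/2 + 1 + O(x^8).
The coefficient of x^7 is 0.

Final answer: 0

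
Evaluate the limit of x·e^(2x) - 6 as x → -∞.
The product is a 0·∞ indeterminate form at x → -∞.
Rewrite the product as x / e^(-2x) (an ∞/∞ form) and apply L'Hôpital, or use the standard hierarchy e^(2|x|) ≫ |x| as x → -∞.
The indeterminate product → 0, so the limit = -6.

Final answer: -6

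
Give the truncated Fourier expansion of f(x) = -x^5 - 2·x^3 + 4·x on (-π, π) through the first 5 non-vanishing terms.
(-208 - 2·π^4 + 36·π^2)·sin(x) + (-3·π^2 + 1/2 + π^4)·sin(2·x) + (-2·π^4/3 + 4·π^2/27 + 208/81)·sin(3·x) + (-137/64 + 3·π^2/8 + π^4/2)·sin(4·x) + (-2·π^4/5 - 12·π^2/25 + 1072/625)·sin(5·x)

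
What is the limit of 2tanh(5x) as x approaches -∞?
Evaluate the dominant behaviour as x → -∞; each term tends to a finite value or vanishes.
Limit = -2.

Final answer: -2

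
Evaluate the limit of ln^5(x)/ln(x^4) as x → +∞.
This is an ∞/∞ indeterminate form as x → +∞.
Write ln(x^4) = 4·ln(x), reducing the quotient to ln^4(x)/4 → ∞.
Limit = ∞.

Final answer: ∞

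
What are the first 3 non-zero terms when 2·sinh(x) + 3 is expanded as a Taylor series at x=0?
x^3/3 + 2·x + 3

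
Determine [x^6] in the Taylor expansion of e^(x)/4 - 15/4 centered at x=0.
Expand to order 6: e^(x)/4 - 15/4 = x^6/2880 + x^5/480 + x^4/96 + x^3/24 + x^2/8 + x/4 - 7/2 + O(x^7).
The coefficient of x^6 is 1/2880.

Final answer: 1/2880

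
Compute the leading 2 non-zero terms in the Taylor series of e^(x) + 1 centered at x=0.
x + 2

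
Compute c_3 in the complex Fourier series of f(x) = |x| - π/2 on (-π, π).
Compute the real Fourier coefficients first: a_3 = -4/(9·π), b_3 = 0.
Then c_3 = (a_3 − i·b_3)/2 = -2/(9·π).

Final answer: -2/(9·π)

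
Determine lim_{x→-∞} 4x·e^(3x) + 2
The product is a 0·∞ indeterminate form at x → -∞.
Rewrite the product as 4x / e^(-3x) (an ∞/∞ form) and apply L'Hôpital, or use the standard hierarchy e^(3|x|) ≫ |x| as x → -∞.
The indeterminate product → 0, so the limit = 2.

Final answer: 2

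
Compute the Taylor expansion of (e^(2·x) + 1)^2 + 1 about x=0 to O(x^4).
40·x^3/3 + 12·x^2 + 8·x + 5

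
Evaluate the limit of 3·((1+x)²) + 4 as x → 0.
Direct substitution at x = 0 gives 7.

Final answer: 7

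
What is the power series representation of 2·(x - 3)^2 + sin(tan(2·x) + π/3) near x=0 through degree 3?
2·x^3/3 + x^2·(2 - √(3)) - 11·x + √(3)/2 + 18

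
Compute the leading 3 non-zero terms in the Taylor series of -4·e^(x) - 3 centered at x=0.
-2·x^2 - 4·x - 7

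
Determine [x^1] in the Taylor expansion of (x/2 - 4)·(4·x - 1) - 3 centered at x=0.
Expand to order 1: (x/2 - 4)·(4·x - 1) - 3 = 1 - 33·x/2 + O(x^2).
The coefficient of x^1 is -33/2.

Final answer: -33/2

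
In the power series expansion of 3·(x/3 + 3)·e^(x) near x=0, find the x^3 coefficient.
Expand to order 3: 3·(x/3 + 3)·e^(x) = 2·x^3 + 11·x^2/2 + 10·x + 9 + O(x^4).
The coefficient of x^3 is 2.

Final answer: 2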